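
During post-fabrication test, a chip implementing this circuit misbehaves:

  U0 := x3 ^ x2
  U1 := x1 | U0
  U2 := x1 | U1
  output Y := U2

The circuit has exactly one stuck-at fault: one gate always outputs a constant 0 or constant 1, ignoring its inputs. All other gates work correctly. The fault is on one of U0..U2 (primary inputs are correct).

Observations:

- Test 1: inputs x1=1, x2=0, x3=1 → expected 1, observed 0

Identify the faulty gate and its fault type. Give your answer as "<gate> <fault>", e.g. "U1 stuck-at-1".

U2 stuck-at-0

Fault-free values for test 1 (x1=1, x2=0, x3=1): U0=1, U1=1, U2=1, giving Y=1. Observed 0.
Test 1: faults giving observed 0 are {U2 stuck-at-0}.
Only U2 stuck-at-0 is consistent with every test.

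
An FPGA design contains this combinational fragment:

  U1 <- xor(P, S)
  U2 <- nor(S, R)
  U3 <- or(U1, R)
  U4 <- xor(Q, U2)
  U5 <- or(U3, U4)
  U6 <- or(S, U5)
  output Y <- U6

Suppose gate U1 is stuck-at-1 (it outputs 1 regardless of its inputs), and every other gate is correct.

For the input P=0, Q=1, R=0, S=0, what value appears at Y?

Propagate with U1 forced: U1=1 [stuck-at-1], U2=1, U3=1, U4=0, U5=1, U6=1.
So Y = 1. (Without the fault it would be 0.)

1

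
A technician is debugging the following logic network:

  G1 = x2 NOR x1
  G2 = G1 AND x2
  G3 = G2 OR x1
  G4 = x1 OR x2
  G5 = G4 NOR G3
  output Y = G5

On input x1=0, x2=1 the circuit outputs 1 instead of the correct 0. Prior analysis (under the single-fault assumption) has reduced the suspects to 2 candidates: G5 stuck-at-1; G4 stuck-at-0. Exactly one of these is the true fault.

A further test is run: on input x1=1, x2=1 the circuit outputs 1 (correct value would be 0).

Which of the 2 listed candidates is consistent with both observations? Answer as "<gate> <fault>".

G5 stuck-at-1

Evaluate each candidate on input x1=1, x2=1:
  G5 stuck-at-1: G1=0, G2=0, G3=1, G4=1, G5=1 [stuck-at-1] → 1 — matches
  G4 stuck-at-0: G1=0, G2=0, G3=1, G4=0 [stuck-at-0], G5=0 → 0 — eliminated
Only G5 stuck-at-1 reproduces the observed 1.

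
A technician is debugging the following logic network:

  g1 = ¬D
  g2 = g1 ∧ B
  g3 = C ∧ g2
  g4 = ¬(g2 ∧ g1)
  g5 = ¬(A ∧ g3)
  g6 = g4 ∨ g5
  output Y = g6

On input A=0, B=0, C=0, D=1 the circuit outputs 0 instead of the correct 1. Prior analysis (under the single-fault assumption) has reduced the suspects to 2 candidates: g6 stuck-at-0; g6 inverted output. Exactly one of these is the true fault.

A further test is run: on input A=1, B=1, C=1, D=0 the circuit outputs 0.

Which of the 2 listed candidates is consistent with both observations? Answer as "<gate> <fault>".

Evaluate each candidate on input A=1, B=1, C=1, D=0:
  g6 stuck-at-0: g1=1, g2=1, g3=1, g4=0, g5=0, g6=0 [stuck-at-0] → 0 — matches
  g6 inverted output: g1=1, g2=1, g3=1, g4=0, g5=0, g6=1 [inverted output] → 1 — eliminated
Only g6 stuck-at-0 reproduces the observed 0.

g6 stuck-at-0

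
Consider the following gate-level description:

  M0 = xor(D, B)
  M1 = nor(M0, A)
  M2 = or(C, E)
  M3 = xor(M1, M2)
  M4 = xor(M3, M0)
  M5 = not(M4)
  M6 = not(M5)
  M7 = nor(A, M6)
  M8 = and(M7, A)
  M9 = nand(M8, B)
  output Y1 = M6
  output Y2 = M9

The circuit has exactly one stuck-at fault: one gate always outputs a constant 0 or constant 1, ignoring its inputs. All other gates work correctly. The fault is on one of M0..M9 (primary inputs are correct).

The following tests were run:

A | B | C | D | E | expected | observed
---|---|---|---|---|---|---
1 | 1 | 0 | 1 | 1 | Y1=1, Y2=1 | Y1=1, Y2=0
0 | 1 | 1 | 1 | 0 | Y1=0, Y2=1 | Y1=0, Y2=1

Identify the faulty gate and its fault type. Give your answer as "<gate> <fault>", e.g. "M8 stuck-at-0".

Fault-free values for test 1 (A=1, B=1, C=0, D=1, E=1): M0=0, M1=0, M2=1, M3=1, M4=1, M5=0, M6=1, M7=0, M8=0, M9=1, giving Y1=1, Y2=1. Observed Y1=1, Y2=0.
Test 1: faults giving observed Y1=1, Y2=0 are {M7 stuck-at-1, M8 stuck-at-1, M9 stuck-at-0}.
Test 2 (A=0, B=1, C=1, D=1, E=0): fault-free M0=0, M1=1, M2=1, M3=0, M4=0, M5=1, M6=0, M7=1, M8=0, M9=1 → Y1=0, Y2=1; observed Y1=0, Y2=1. Eliminates M8 stuck-at-1, M9 stuck-at-0.
Only M7 stuck-at-1 is consistent with every test.

M7 stuck-at-1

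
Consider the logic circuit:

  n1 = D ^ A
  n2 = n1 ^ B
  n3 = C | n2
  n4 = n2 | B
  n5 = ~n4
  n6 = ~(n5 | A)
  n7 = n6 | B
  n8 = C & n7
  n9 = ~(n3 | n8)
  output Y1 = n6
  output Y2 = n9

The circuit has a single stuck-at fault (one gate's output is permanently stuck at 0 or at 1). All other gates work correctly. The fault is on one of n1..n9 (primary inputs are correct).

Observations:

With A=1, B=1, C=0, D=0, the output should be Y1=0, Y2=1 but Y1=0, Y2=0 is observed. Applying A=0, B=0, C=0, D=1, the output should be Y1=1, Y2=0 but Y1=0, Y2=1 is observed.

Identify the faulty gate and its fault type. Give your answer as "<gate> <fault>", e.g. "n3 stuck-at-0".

Fault-free values for test 1 (A=1, B=1, C=0, D=0): n1=1, n2=0, n3=0, n4=1, n5=0, n6=0, n7=1, n8=0, n9=1, giving Y1=0, Y2=1. Observed Y1=0, Y2=0.
Test 1: faults giving observed Y1=0, Y2=0 are {n1 stuck-at-0, n2 stuck-at-1, n3 stuck-at-1, n8 stuck-at-1, n9 stuck-at-0}.
Test 2 (A=0, B=0, C=0, D=1): fault-free n1=1, n2=1, n3=1, n4=1, n5=0, n6=1, n7=1, n8=0, n9=0 → Y1=1, Y2=0; observed Y1=0, Y2=1. Eliminates n2 stuck-at-1, n3 stuck-at-1, n8 stuck-at-1, n9 stuck-at-0.
Only n1 stuck-at-0 is consistent with every test.

n1 stuck-at-0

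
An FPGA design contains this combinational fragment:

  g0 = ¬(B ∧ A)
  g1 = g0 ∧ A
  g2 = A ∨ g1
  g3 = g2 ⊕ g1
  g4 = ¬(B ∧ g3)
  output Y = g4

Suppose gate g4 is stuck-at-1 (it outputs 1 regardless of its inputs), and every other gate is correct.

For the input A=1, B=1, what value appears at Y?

Propagate with g4 forced: g0=0, g1=0, g2=1, g3=1, g4=1 [stuck-at-1].
So Y = 1. (Without the fault it would be 0.)

1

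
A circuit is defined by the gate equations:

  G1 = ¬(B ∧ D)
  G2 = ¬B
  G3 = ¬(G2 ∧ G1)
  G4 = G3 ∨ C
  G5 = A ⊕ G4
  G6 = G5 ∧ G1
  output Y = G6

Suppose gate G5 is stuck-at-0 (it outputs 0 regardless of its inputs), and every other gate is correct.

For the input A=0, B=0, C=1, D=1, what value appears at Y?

0

Propagate with G5 forced: G1=1, G2=1, G3=0, G4=1, G5=0 [stuck-at-0], G6=0.
So Y = 0. (Without the fault it would be 1.)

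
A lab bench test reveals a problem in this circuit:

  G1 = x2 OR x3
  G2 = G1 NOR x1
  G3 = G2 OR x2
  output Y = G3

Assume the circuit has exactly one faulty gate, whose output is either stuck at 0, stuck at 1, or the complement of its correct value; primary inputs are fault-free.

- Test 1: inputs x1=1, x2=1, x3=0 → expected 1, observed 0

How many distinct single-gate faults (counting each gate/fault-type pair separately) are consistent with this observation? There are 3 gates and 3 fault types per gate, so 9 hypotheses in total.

2

Fault-free: G1=1, G2=0, G3=1 → 1. Observed 0.
  G1 stuck-at-0: output 1 ✗
  G1 stuck-at-1: output 1 ✗
  G1 inverted output: output 1 ✗
  G2 stuck-at-0: output 1 ✗
  G2 stuck-at-1: output 1 ✗
  G2 inverted output: output 1 ✗
  G3 stuck-at-0: output 0 ✓
  G3 stuck-at-1: output 1 ✗
  G3 inverted output: output 0 ✓
Consistent faults: {G3 stuck-at-0, G3 inverted output} — 2 in all.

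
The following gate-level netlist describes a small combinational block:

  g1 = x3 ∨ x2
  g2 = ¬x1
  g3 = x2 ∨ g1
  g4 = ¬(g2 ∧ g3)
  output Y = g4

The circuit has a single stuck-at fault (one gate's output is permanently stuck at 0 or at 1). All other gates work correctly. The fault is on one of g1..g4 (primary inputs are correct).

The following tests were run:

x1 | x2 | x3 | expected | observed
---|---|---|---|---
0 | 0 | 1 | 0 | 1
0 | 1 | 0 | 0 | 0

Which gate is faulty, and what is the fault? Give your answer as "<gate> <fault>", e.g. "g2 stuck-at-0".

Fault-free values for test 1 (x1=0, x2=0, x3=1): g1=1, g2=1, g3=1, g4=0, giving Y=0. Observed 1.
Test 1: faults giving observed 1 are {g1 stuck-at-0, g2 stuck-at-0, g3 stuck-at-0, g4 stuck-at-1}.
Test 2 (x1=0, x2=1, x3=0): fault-free g1=1, g2=1, g3=1, g4=0 → 0; observed 0. Eliminates g2 stuck-at-0, g3 stuck-at-0, g4 stuck-at-1.
Only g1 stuck-at-0 is consistent with every test.

g1 stuck-at-0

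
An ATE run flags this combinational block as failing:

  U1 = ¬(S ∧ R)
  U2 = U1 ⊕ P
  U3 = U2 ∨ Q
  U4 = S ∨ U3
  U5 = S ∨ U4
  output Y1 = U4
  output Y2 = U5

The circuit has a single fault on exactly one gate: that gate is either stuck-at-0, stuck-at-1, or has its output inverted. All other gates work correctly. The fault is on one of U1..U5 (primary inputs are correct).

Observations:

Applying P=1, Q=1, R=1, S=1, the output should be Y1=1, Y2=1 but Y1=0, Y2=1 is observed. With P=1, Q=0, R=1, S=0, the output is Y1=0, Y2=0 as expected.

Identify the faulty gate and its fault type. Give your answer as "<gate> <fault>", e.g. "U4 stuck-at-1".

Fault-free values for test 1 (P=1, Q=1, R=1, S=1): U1=0, U2=1, U3=1, U4=1, U5=1, giving Y1=1, Y2=1. Observed Y1=0, Y2=1.
Test 1: faults giving observed Y1=0, Y2=1 are {U4 stuck-at-0, U4 inverted output}.
Test 2 (P=1, Q=0, R=1, S=0): fault-free U1=1, U2=0, U3=0, U4=0, U5=0 → Y1=0, Y2=0; observed Y1=0, Y2=0. Eliminates U4 inverted output.
Only U4 stuck-at-0 is consistent with every test.

U4 stuck-at-0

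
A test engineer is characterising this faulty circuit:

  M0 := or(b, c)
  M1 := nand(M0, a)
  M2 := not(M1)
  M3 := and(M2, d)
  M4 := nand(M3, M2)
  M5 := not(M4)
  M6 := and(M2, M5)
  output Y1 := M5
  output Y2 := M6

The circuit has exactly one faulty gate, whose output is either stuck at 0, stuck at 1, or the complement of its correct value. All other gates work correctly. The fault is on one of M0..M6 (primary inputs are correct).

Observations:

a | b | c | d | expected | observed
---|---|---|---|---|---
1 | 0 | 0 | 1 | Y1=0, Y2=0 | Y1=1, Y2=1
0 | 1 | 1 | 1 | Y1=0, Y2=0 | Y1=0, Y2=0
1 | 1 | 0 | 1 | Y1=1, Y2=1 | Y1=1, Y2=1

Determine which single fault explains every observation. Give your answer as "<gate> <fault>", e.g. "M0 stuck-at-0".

Fault-free values for test 1 (a=1, b=0, c=0, d=1): M0=0, M1=1, M2=0, M3=0, M4=1, M5=0, M6=0, giving Y1=0, Y2=0. Observed Y1=1, Y2=1.
Test 1: faults giving observed Y1=1, Y2=1 are {M0 stuck-at-1, M0 inverted output, M1 stuck-at-0, M1 inverted output, M2 stuck-at-1, M2 inverted output}.
Test 2 (a=0, b=1, c=1, d=1): fault-free M0=1, M1=1, M2=0, M3=0, M4=1, M5=0, M6=0 → Y1=0, Y2=0; observed Y1=0, Y2=0. Eliminates M1 stuck-at-0, M1 inverted output, M2 stuck-at-1, M2 inverted output.
Test 3 (a=1, b=1, c=0, d=1): fault-free M0=1, M1=0, M2=1, M3=1, M4=0, M5=1, M6=1 → Y1=1, Y2=1; observed Y1=1, Y2=1. Eliminates M0 inverted output.
Only M0 stuck-at-1 is consistent with every test.

M0 stuck-at-1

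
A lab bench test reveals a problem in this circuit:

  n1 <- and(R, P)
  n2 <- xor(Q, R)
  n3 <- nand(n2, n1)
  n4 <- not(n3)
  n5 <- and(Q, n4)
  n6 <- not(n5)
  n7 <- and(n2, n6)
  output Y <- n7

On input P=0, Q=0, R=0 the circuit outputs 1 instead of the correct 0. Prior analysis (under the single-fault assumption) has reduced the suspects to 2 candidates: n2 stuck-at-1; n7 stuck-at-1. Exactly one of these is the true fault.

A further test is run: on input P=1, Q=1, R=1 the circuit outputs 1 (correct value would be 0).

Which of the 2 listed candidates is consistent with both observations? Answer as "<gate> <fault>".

Evaluate each candidate on input P=1, Q=1, R=1:
  n2 stuck-at-1: n1=1, n2=1 [stuck-at-1], n3=0, n4=1, n5=1, n6=0, n7=0 → 0 — eliminated
  n7 stuck-at-1: n1=1, n2=0, n3=1, n4=0, n5=0, n6=1, n7=1 [stuck-at-1] → 1 — matches
Only n7 stuck-at-1 reproduces the observed 1.

n7 stuck-at-1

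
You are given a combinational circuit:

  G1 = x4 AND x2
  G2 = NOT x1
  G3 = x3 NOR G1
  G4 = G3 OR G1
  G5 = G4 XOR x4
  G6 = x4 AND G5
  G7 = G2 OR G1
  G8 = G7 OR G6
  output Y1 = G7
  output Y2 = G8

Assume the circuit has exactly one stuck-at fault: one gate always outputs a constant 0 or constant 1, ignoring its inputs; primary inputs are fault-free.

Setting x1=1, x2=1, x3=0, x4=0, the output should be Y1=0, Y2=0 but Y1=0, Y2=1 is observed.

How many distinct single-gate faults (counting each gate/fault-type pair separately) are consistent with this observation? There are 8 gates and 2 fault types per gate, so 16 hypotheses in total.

Fault-free: G1=0, G2=0, G3=1, G4=1, G5=1, G6=0, G7=0, G8=0 → Y1=0, Y2=0. Observed Y1=0, Y2=1.
  G1: none of the 2 fault types match ✗
  G2: none of the 2 fault types match ✗
  G3: none of the 2 fault types match ✗
  G4: none of the 2 fault types match ✗
  G5: none of the 2 fault types match ✗
  G6: stuck-at-1 ✓; others ✗
  G7: none of the 2 fault types match ✗
  G8: stuck-at-1 ✓; others ✗
Consistent faults: {G6 stuck-at-1, G8 stuck-at-1} — 2 in all.

2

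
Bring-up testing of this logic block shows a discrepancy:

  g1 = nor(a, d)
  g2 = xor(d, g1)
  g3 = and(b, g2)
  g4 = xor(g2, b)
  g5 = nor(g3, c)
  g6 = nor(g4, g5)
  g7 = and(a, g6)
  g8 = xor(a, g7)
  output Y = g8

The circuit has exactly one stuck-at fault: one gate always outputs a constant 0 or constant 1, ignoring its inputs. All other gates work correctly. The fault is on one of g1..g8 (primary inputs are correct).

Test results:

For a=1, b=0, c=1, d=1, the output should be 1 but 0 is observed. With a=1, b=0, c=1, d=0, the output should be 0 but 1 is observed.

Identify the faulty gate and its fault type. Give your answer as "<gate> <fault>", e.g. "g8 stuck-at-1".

Fault-free values for test 1 (a=1, b=0, c=1, d=1): g1=0, g2=1, g3=0, g4=1, g5=0, g6=0, g7=0, g8=1, giving Y=1. Observed 0.
Test 1: faults giving observed 0 are {g1 stuck-at-1, g2 stuck-at-0, g4 stuck-at-0, g6 stuck-at-1, g7 stuck-at-1, g8 stuck-at-0}.
Test 2 (a=1, b=0, c=1, d=0): fault-free g1=0, g2=0, g3=0, g4=0, g5=0, g6=1, g7=1, g8=0 → 0; observed 1. Eliminates g2 stuck-at-0, g4 stuck-at-0, g6 stuck-at-1, g7 stuck-at-1, g8 stuck-at-0.
Only g1 stuck-at-1 is consistent with every test.

g1 stuck-at-1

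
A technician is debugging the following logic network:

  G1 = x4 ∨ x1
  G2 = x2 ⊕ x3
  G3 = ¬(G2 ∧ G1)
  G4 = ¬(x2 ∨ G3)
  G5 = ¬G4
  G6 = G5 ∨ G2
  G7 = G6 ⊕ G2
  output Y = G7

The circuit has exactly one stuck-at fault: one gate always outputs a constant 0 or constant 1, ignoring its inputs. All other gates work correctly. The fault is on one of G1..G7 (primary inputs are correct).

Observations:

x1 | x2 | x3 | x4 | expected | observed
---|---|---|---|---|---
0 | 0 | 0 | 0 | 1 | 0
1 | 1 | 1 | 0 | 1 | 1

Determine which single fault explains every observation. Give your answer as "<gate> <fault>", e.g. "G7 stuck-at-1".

G3 stuck-at-0

Fault-free values for test 1 (x1=0, x2=0, x3=0, x4=0): G1=0, G2=0, G3=1, G4=0, G5=1, G6=1, G7=1, giving Y=1. Observed 0.
Test 1: faults giving observed 0 are {G2 stuck-at-1, G3 stuck-at-0, G4 stuck-at-1, G5 stuck-at-0, G6 stuck-at-0, G7 stuck-at-0}.
Test 2 (x1=1, x2=1, x3=1, x4=0): fault-free G1=1, G2=0, G3=1, G4=0, G5=1, G6=1, G7=1 → 1; observed 1. Eliminates G2 stuck-at-1, G4 stuck-at-1, G5 stuck-at-0, G6 stuck-at-0, G7 stuck-at-0.
Only G3 stuck-at-0 is consistent with every test.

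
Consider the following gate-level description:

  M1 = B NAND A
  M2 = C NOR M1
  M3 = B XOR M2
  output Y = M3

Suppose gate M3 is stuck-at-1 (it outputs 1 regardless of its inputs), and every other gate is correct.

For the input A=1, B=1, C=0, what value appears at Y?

1

Propagate with M3 forced: M1=0, M2=1, M3=1 [stuck-at-1].
So Y = 1. (Without the fault it would be 0.)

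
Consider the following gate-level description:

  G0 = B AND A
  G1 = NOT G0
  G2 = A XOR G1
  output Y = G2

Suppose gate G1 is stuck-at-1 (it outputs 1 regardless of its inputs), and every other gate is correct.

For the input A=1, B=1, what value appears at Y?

Propagate with G1 forced: G0=1, G1=1 [stuck-at-1], G2=0.
So Y = 0. (Without the fault it would be 1.)

0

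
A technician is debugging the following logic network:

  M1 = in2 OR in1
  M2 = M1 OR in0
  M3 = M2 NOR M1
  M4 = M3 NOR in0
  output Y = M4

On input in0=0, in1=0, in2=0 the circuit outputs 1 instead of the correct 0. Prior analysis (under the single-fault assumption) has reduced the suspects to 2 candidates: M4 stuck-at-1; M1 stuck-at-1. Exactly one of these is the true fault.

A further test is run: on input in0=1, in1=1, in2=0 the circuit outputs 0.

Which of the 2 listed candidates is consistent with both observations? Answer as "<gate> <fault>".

M1 stuck-at-1

Evaluate each candidate on input in0=1, in1=1, in2=0:
  M4 stuck-at-1: M1=1, M2=1, M3=0, M4=1 [stuck-at-1] → 1 — eliminated
  M1 stuck-at-1: M1=1 [stuck-at-1], M2=1, M3=0, M4=0 → 0 — matches
Only M1 stuck-at-1 reproduces the observed 0.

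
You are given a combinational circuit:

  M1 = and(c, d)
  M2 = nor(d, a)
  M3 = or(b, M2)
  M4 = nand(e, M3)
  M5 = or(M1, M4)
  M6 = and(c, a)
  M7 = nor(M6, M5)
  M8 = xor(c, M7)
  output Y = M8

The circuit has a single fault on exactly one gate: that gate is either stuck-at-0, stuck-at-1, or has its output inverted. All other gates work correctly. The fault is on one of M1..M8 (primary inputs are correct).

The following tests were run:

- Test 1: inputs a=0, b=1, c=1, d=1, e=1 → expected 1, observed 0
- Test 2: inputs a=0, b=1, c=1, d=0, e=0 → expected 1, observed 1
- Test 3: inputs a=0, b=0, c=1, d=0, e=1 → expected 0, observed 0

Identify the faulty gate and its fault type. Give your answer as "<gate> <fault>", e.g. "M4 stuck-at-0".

Fault-free values for test 1 (a=0, b=1, c=1, d=1, e=1): M1=1, M2=0, M3=1, M4=0, M5=1, M6=0, M7=0, M8=1, giving Y=1. Observed 0.
Test 1: faults giving observed 0 are {M1 stuck-at-0, M1 inverted output, M5 stuck-at-0, M5 inverted output, M7 stuck-at-1, M7 inverted output, M8 stuck-at-0, M8 inverted output}.
Test 2 (a=0, b=1, c=1, d=0, e=0): fault-free M1=0, M2=1, M3=1, M4=1, M5=1, M6=0, M7=0, M8=1 → 1; observed 1. Eliminates M5 stuck-at-0, M5 inverted output, M7 stuck-at-1, M7 inverted output, M8 stuck-at-0, M8 inverted output.
Test 3 (a=0, b=0, c=1, d=0, e=1): fault-free M1=0, M2=1, M3=1, M4=0, M5=0, M6=0, M7=1, M8=0 → 0; observed 0. Eliminates M1 inverted output.
Only M1 stuck-at-0 is consistent with every test.

M1 stuck-at-0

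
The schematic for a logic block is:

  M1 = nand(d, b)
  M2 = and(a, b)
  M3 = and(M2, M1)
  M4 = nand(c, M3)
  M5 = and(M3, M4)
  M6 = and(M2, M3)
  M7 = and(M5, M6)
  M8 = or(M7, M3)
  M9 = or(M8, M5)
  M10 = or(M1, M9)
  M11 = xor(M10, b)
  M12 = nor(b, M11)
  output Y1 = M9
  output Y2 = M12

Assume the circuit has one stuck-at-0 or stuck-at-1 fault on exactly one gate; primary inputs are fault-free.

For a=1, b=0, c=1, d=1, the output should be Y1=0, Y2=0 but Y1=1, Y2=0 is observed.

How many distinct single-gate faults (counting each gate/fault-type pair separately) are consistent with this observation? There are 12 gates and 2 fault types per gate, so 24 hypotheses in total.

6

Fault-free: M1=1, M2=0, M3=0, M4=1, M5=0, M6=0, M7=0, M8=0, M9=0, M10=1, M11=1, M12=0 → Y1=0, Y2=0. Observed Y1=1, Y2=0.
  M1: none of the 2 fault types match ✗
  M2: stuck-at-1 ✓; others ✗
  M3: stuck-at-1 ✓; others ✗
  M4: none of the 2 fault types match ✗
  M5: stuck-at-1 ✓; others ✗
  M6: none of the 2 fault types match ✗
  M7: stuck-at-1 ✓; others ✗
  M8: stuck-at-1 ✓; others ✗
  M9: stuck-at-1 ✓; others ✗
  M10: none of the 2 fault types match ✗
  M11: none of the 2 fault types match ✗
  M12: none of the 2 fault types match ✗
Consistent faults: {M2 stuck-at-1, M3 stuck-at-1, M5 stuck-at-1, M7 stuck-at-1, M8 stuck-at-1, M9 stuck-at-1} — 6 in all.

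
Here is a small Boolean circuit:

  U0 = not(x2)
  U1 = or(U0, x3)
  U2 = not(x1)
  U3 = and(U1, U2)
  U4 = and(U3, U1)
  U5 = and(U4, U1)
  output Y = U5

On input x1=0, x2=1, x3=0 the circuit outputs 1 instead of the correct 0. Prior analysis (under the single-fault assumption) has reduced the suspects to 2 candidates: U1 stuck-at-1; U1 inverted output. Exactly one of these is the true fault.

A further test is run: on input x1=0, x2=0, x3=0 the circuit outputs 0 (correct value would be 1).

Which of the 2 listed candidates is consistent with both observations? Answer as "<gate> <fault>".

U1 inverted output

Evaluate each candidate on input x1=0, x2=0, x3=0:
  U1 stuck-at-1: U0=1, U1=1 [stuck-at-1], U2=1, U3=1, U4=1, U5=1 → 1 — eliminated
  U1 inverted output: U0=1, U1=0 [inverted output], U2=1, U3=0, U4=0, U5=0 → 0 — matches
Only U1 inverted output reproduces the observed 0.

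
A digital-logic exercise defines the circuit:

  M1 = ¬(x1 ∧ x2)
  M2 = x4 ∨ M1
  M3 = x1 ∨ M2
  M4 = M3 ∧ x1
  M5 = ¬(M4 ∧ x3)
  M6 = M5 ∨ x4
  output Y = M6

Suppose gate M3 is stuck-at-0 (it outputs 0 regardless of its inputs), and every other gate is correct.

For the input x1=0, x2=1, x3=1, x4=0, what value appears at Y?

1

Propagate with M3 forced: M1=1, M2=1, M3=0 [stuck-at-0], M4=0, M5=1, M6=1.
So Y = 1. (Same as the fault-free value — the fault is masked on this input.)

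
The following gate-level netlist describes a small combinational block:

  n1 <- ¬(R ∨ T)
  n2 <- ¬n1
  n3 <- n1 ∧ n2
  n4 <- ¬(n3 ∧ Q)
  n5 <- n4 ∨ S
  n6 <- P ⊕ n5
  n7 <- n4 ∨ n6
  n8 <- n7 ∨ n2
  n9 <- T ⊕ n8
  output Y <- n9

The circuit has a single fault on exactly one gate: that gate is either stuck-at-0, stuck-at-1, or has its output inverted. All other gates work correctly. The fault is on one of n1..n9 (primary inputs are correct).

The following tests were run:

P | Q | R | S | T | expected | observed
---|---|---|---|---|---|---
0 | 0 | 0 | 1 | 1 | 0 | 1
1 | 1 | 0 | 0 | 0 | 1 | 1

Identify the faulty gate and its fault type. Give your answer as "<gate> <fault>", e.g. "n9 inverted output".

n9 stuck-at-1

Fault-free values for test 1 (P=0, Q=0, R=0, S=1, T=1): n1=0, n2=1, n3=0, n4=1, n5=1, n6=1, n7=1, n8=1, n9=0, giving Y=0. Observed 1.
Test 1: faults giving observed 1 are {n8 stuck-at-0, n8 inverted output, n9 stuck-at-1, n9 inverted output}.
Test 2 (P=1, Q=1, R=0, S=0, T=0): fault-free n1=1, n2=0, n3=0, n4=1, n5=1, n6=0, n7=1, n8=1, n9=1 → 1; observed 1. Eliminates n8 stuck-at-0, n8 inverted output, n9 inverted output.
Only n9 stuck-at-1 is consistent with every test.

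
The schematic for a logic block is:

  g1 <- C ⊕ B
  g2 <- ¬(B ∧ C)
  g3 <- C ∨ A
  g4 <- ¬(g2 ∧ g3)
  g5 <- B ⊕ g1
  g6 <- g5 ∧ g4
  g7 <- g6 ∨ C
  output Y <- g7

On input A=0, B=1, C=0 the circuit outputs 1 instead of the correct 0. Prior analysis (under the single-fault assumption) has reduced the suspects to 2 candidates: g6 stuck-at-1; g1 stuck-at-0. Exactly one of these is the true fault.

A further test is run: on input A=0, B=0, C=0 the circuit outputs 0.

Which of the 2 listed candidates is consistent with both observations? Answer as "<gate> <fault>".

Evaluate each candidate on input A=0, B=0, C=0:
  g6 stuck-at-1: g1=0, g2=1, g3=0, g4=1, g5=0, g6=1 [stuck-at-1], g7=1 → 1 — eliminated
  g1 stuck-at-0: g1=0 [stuck-at-0], g2=1, g3=0, g4=1, g5=0, g6=0, g7=0 → 0 — matches
Only g1 stuck-at-0 reproduces the observed 0.

g1 stuck-at-0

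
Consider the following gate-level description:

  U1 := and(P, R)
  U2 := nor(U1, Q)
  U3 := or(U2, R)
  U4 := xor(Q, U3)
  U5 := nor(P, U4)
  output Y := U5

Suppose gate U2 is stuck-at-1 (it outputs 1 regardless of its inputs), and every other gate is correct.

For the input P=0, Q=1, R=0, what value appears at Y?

1

Propagate with U2 forced: U1=0, U2=1 [stuck-at-1], U3=1, U4=0, U5=1.
So Y = 1. (Without the fault it would be 0.)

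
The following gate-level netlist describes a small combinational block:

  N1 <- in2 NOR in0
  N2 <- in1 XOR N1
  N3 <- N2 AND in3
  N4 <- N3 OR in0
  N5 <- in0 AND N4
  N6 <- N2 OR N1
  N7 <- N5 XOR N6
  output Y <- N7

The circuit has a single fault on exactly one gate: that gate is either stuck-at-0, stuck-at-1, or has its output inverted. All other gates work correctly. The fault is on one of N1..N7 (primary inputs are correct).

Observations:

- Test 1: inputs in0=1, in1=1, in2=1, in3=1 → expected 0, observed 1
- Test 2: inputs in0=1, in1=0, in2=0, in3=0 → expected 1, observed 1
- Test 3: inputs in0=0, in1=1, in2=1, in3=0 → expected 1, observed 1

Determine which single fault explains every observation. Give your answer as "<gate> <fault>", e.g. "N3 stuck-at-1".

Fault-free values for test 1 (in0=1, in1=1, in2=1, in3=1): N1=0, N2=1, N3=1, N4=1, N5=1, N6=1, N7=0, giving Y=0. Observed 1.
Test 1: faults giving observed 1 are {N2 stuck-at-0, N2 inverted output, N4 stuck-at-0, N4 inverted output, N5 stuck-at-0, N5 inverted output, N6 stuck-at-0, N6 inverted output, N7 stuck-at-1, N7 inverted output}.
Test 2 (in0=1, in1=0, in2=0, in3=0): fault-free N1=0, N2=0, N3=0, N4=1, N5=1, N6=0, N7=1 → 1; observed 1. Eliminates N2 inverted output, N4 stuck-at-0, N4 inverted output, N5 stuck-at-0, N5 inverted output, N6 inverted output, N7 inverted output.
Test 3 (in0=0, in1=1, in2=1, in3=0): fault-free N1=0, N2=1, N3=0, N4=0, N5=0, N6=1, N7=1 → 1; observed 1. Eliminates N2 stuck-at-0, N6 stuck-at-0.
Only N7 stuck-at-1 is consistent with every test.

N7 stuck-at-1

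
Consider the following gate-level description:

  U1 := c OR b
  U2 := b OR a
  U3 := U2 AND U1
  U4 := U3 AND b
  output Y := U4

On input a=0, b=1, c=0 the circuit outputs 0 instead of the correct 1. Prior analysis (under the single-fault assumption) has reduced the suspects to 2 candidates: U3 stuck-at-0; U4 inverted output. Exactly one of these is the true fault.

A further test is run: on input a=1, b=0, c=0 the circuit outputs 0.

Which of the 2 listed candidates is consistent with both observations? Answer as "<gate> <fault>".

U3 stuck-at-0

Evaluate each candidate on input a=1, b=0, c=0:
  U3 stuck-at-0: U1=0, U2=1, U3=0 [stuck-at-0], U4=0 → 0 — matches
  U4 inverted output: U1=0, U2=1, U3=0, U4=1 [inverted output] → 1 — eliminated
Only U3 stuck-at-0 reproduces the observed 0.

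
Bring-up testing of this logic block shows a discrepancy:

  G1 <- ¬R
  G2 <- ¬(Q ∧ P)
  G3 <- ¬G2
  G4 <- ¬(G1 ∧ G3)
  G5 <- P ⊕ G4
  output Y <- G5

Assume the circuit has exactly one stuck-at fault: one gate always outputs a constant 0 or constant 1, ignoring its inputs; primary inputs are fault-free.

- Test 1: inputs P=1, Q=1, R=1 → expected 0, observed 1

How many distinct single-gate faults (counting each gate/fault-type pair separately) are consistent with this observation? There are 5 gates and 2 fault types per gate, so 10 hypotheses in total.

3

Fault-free: G1=0, G2=0, G3=1, G4=1, G5=0 → 0. Observed 1.
  G1 stuck-at-0: output 0 ✗
  G1 stuck-at-1: output 1 ✓
  G2 stuck-at-0: output 0 ✗
  G2 stuck-at-1: output 0 ✗
  G3 stuck-at-0: output 0 ✗
  G3 stuck-at-1: output 0 ✗
  G4 stuck-at-0: output 1 ✓
  G4 stuck-at-1: output 0 ✗
  G5 stuck-at-0: output 0 ✗
  G5 stuck-at-1: output 1 ✓
Consistent faults: {G1 stuck-at-1, G4 stuck-at-0, G5 stuck-at-1} — 3 in all.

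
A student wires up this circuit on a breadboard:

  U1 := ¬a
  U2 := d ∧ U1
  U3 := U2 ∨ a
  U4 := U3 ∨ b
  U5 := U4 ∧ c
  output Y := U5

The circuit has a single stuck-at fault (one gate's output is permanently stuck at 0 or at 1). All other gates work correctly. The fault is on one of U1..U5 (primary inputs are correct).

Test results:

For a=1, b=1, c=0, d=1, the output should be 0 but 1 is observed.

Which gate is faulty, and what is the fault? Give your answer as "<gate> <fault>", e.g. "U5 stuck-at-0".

Fault-free values for test 1 (a=1, b=1, c=0, d=1): U1=0, U2=0, U3=1, U4=1, U5=0, giving Y=0. Observed 1.
Test 1: faults giving observed 1 are {U5 stuck-at-1}.
Only U5 stuck-at-1 is consistent with every test.

U5 stuck-at-1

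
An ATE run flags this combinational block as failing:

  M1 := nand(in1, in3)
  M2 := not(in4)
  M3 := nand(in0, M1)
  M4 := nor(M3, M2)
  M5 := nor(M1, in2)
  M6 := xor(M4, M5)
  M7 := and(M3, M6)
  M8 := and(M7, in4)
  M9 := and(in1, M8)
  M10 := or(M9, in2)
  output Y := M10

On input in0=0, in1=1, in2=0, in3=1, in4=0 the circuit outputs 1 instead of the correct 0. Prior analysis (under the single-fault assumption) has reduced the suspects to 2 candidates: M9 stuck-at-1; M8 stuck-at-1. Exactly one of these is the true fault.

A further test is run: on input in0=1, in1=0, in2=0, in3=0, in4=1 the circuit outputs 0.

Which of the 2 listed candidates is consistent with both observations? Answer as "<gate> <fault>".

Evaluate each candidate on input in0=1, in1=0, in2=0, in3=0, in4=1:
  M9 stuck-at-1: M1=1, M2=0, M3=0, M4=1, M5=0, M6=1, M7=0, M8=0, M9=1 [stuck-at-1], M10=1 → 1 — eliminated
  M8 stuck-at-1: M1=1, M2=0, M3=0, M4=1, M5=0, M6=1, M7=0, M8=1 [stuck-at-1], M9=0, M10=0 → 0 — matches
Only M8 stuck-at-1 reproduces the observed 0.

M8 stuck-at-1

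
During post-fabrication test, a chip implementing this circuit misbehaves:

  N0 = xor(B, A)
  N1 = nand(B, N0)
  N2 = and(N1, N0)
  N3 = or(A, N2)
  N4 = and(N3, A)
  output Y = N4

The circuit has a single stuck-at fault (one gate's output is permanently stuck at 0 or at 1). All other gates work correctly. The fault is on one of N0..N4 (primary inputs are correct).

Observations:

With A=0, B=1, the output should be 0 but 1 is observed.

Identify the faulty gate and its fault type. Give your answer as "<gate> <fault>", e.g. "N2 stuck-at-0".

N4 stuck-at-1

Fault-free values for test 1 (A=0, B=1): N0=1, N1=0, N2=0, N3=0, N4=0, giving Y=0. Observed 1.
Test 1: faults giving observed 1 are {N4 stuck-at-1}.
Only N4 stuck-at-1 is consistent with every test.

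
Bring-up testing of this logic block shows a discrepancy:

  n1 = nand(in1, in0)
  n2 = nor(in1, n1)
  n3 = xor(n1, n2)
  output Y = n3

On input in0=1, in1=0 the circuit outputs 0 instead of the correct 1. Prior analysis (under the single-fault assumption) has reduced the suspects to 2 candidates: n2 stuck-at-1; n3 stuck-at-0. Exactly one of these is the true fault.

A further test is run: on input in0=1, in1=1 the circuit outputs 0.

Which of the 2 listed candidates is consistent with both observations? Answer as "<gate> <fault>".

Evaluate each candidate on input in0=1, in1=1:
  n2 stuck-at-1: n1=0, n2=1 [stuck-at-1], n3=1 → 1 — eliminated
  n3 stuck-at-0: n1=0, n2=0, n3=0 [stuck-at-0] → 0 — matches
Only n3 stuck-at-0 reproduces the observed 0.

n3 stuck-at-0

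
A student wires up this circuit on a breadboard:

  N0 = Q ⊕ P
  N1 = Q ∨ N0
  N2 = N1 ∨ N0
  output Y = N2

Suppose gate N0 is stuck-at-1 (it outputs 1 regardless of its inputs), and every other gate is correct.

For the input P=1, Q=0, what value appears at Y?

1

Propagate with N0 forced: N0=1 [stuck-at-1], N1=1, N2=1.
So Y = 1. (Same as the fault-free value — the fault is masked on this input.)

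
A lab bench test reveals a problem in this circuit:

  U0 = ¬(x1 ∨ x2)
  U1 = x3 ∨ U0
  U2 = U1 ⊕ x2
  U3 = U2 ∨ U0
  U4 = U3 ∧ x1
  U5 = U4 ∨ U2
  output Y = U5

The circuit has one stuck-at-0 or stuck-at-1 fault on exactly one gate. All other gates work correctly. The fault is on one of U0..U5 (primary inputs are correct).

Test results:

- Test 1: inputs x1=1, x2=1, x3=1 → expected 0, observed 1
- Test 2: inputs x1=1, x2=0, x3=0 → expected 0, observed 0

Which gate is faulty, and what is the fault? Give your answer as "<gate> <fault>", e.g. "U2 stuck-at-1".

U1 stuck-at-0

Fault-free values for test 1 (x1=1, x2=1, x3=1): U0=0, U1=1, U2=0, U3=0, U4=0, U5=0, giving Y=0. Observed 1.
Test 1: faults giving observed 1 are {U0 stuck-at-1, U1 stuck-at-0, U2 stuck-at-1, U3 stuck-at-1, U4 stuck-at-1, U5 stuck-at-1}.
Test 2 (x1=1, x2=0, x3=0): fault-free U0=0, U1=0, U2=0, U3=0, U4=0, U5=0 → 0; observed 0. Eliminates U0 stuck-at-1, U2 stuck-at-1, U3 stuck-at-1, U4 stuck-at-1, U5 stuck-at-1.
Only U1 stuck-at-0 is consistent with every test.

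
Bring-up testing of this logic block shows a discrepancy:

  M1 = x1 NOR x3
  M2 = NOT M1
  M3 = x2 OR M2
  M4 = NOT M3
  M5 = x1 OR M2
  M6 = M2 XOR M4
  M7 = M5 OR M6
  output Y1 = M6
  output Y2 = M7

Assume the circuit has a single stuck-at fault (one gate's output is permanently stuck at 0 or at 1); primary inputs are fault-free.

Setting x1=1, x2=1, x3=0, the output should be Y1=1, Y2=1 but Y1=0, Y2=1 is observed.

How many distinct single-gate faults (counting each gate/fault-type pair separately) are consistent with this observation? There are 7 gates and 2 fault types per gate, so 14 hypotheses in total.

5

Fault-free: M1=0, M2=1, M3=1, M4=0, M5=1, M6=1, M7=1 → Y1=1, Y2=1. Observed Y1=0, Y2=1.
  M1 stuck-at-0: output Y1=1, Y2=1 ✗
  M1 stuck-at-1: output Y1=0, Y2=1 ✓
  M2 stuck-at-0: output Y1=0, Y2=1 ✓
  M2 stuck-at-1: output Y1=1, Y2=1 ✗
  M3 stuck-at-0: output Y1=0, Y2=1 ✓
  M3 stuck-at-1: output Y1=1, Y2=1 ✗
  M4 stuck-at-0: output Y1=1, Y2=1 ✗
  M4 stuck-at-1: output Y1=0, Y2=1 ✓
  M5 stuck-at-0: output Y1=1, Y2=1 ✗
  M5 stuck-at-1: output Y1=1, Y2=1 ✗
  M6 stuck-at-0: output Y1=0, Y2=1 ✓
  M6 stuck-at-1: output Y1=1, Y2=1 ✗
  M7 stuck-at-0: output Y1=1, Y2=0 ✗
  M7 stuck-at-1: output Y1=1, Y2=1 ✗
Consistent faults: {M1 stuck-at-1, M2 stuck-at-0, M3 stuck-at-0, M4 stuck-at-1, M6 stuck-at-0} — 5 in all.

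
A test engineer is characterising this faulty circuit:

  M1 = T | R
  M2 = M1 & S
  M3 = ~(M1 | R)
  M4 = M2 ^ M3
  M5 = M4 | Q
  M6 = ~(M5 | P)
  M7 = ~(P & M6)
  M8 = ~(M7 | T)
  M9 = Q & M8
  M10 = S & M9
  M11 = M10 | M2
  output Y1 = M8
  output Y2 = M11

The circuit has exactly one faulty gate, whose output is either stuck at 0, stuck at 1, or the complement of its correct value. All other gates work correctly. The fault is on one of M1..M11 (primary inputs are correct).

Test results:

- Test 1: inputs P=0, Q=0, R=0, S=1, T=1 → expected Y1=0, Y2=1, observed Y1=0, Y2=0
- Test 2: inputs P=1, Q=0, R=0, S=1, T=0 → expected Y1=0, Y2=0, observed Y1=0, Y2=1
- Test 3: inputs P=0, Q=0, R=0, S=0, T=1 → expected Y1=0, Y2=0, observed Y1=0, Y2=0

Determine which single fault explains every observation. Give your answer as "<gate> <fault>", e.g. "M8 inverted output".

Fault-free values for test 1 (P=0, Q=0, R=0, S=1, T=1): M1=1, M2=1, M3=0, M4=1, M5=1, M6=0, M7=1, M8=0, M9=0, M10=0, M11=1, giving Y1=0, Y2=1. Observed Y1=0, Y2=0.
Test 1: faults giving observed Y1=0, Y2=0 are {M1 stuck-at-0, M1 inverted output, M2 stuck-at-0, M2 inverted output, M11 stuck-at-0, M11 inverted output}.
Test 2 (P=1, Q=0, R=0, S=1, T=0): fault-free M1=0, M2=0, M3=1, M4=1, M5=1, M6=0, M7=1, M8=0, M9=0, M10=0, M11=0 → Y1=0, Y2=0; observed Y1=0, Y2=1. Eliminates M1 stuck-at-0, M2 stuck-at-0, M11 stuck-at-0.
Test 3 (P=0, Q=0, R=0, S=0, T=1): fault-free M1=1, M2=0, M3=0, M4=0, M5=0, M6=1, M7=1, M8=0, M9=0, M10=0, M11=0 → Y1=0, Y2=0; observed Y1=0, Y2=0. Eliminates M2 inverted output, M11 inverted output.
Only M1 inverted output is consistent with every test.

M1 inverted output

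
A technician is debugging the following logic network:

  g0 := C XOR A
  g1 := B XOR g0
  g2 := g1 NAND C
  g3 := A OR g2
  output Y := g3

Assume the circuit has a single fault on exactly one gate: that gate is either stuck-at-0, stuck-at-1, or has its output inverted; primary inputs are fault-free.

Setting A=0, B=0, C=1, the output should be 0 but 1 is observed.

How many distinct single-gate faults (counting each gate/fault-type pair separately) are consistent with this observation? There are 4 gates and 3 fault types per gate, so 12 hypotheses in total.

8

Fault-free: g0=1, g1=1, g2=0, g3=0 → 0. Observed 1.
  g0 stuck-at-0: output 1 ✓
  g0 stuck-at-1: output 0 ✗
  g0 inverted output: output 1 ✓
  g1 stuck-at-0: output 1 ✓
  g1 stuck-at-1: output 0 ✗
  g1 inverted output: output 1 ✓
  g2 stuck-at-0: output 0 ✗
  g2 stuck-at-1: output 1 ✓
  g2 inverted output: output 1 ✓
  g3 stuck-at-0: output 0 ✗
  g3 stuck-at-1: output 1 ✓
  g3 inverted output: output 1 ✓
Consistent faults: {g0 stuck-at-0, g0 inverted output, g1 stuck-at-0, g1 inverted output, g2 stuck-at-1, g2 inverted output, g3 stuck-at-1, g3 inverted output} — 8 in all.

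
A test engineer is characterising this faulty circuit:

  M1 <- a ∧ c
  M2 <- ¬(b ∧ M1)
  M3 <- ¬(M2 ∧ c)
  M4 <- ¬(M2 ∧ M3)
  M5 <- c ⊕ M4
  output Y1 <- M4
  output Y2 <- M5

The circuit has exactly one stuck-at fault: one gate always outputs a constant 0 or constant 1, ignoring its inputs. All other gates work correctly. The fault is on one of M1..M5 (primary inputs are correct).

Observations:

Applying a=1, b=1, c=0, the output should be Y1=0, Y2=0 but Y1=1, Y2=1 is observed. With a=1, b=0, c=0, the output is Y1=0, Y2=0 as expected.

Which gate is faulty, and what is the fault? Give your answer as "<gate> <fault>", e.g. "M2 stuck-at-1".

M1 stuck-at-1

Fault-free values for test 1 (a=1, b=1, c=0): M1=0, M2=1, M3=1, M4=0, M5=0, giving Y1=0, Y2=0. Observed Y1=1, Y2=1.
Test 1: faults giving observed Y1=1, Y2=1 are {M1 stuck-at-1, M2 stuck-at-0, M3 stuck-at-0, M4 stuck-at-1}.
Test 2 (a=1, b=0, c=0): fault-free M1=0, M2=1, M3=1, M4=0, M5=0 → Y1=0, Y2=0; observed Y1=0, Y2=0. Eliminates M2 stuck-at-0, M3 stuck-at-0, M4 stuck-at-1.
Only M1 stuck-at-1 is consistent with every test.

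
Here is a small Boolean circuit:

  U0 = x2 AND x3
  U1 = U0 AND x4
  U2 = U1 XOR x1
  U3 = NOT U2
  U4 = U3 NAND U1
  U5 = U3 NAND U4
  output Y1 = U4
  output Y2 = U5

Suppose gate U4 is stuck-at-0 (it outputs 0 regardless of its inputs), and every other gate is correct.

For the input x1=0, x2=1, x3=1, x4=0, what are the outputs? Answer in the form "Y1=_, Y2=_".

Propagate with U4 forced: U0=1, U1=0, U2=0, U3=1, U4=0 [stuck-at-0], U5=1.
So the outputs are Y1=0, Y2=1. (Without the fault they would be Y1=1, Y2=0.)

Y1=0, Y2=1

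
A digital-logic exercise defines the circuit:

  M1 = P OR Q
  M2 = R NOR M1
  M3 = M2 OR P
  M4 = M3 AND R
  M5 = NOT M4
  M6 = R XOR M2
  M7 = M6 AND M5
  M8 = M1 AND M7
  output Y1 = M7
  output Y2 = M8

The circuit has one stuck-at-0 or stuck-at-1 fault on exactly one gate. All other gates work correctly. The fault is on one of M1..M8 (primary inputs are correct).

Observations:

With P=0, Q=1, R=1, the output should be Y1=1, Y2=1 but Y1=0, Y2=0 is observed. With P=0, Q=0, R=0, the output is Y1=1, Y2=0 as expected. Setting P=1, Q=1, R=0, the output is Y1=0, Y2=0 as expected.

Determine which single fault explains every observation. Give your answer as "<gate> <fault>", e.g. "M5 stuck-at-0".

Fault-free values for test 1 (P=0, Q=1, R=1): M1=1, M2=0, M3=0, M4=0, M5=1, M6=1, M7=1, M8=1, giving Y1=1, Y2=1. Observed Y1=0, Y2=0.
Test 1: faults giving observed Y1=0, Y2=0 are {M2 stuck-at-1, M3 stuck-at-1, M4 stuck-at-1, M5 stuck-at-0, M6 stuck-at-0, M7 stuck-at-0}.
Test 2 (P=0, Q=0, R=0): fault-free M1=0, M2=1, M3=1, M4=0, M5=1, M6=1, M7=1, M8=0 → Y1=1, Y2=0; observed Y1=1, Y2=0. Eliminates M4 stuck-at-1, M5 stuck-at-0, M6 stuck-at-0, M7 stuck-at-0.
Test 3 (P=1, Q=1, R=0): fault-free M1=1, M2=0, M3=1, M4=0, M5=1, M6=0, M7=0, M8=0 → Y1=0, Y2=0; observed Y1=0, Y2=0. Eliminates M2 stuck-at-1.
Only M3 stuck-at-1 is consistent with every test.

M3 stuck-at-1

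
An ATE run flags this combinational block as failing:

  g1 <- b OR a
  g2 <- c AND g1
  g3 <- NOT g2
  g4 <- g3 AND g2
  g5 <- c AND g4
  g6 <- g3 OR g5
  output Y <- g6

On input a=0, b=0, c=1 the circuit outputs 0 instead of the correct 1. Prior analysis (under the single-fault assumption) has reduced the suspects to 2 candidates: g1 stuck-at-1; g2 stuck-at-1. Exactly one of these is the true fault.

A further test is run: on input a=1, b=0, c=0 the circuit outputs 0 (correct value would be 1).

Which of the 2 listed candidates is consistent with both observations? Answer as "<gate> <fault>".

Evaluate each candidate on input a=1, b=0, c=0:
  g1 stuck-at-1: g1=1 [stuck-at-1], g2=0, g3=1, g4=0, g5=0, g6=1 → 1 — eliminated
  g2 stuck-at-1: g1=1, g2=1 [stuck-at-1], g3=0, g4=0, g5=0, g6=0 → 0 — matches
Only g2 stuck-at-1 reproduces the observed 0.

g2 stuck-at-1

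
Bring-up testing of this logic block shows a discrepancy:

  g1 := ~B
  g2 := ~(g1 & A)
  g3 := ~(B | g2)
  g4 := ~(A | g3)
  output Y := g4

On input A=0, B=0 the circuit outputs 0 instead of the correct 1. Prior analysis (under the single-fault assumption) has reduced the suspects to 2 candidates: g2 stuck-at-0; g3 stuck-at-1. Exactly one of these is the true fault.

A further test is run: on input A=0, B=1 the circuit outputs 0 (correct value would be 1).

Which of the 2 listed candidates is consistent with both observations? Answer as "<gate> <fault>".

g3 stuck-at-1

Evaluate each candidate on input A=0, B=1:
  g2 stuck-at-0: g1=0, g2=0 [stuck-at-0], g3=0, g4=1 → 1 — eliminated
  g3 stuck-at-1: g1=0, g2=1, g3=1 [stuck-at-1], g4=0 → 0 — matches
Only g3 stuck-at-1 reproduces the observed 0.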